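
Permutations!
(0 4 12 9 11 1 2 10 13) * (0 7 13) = (0 4 12 9 11 1 2 10)(7 13) = [4, 2, 10, 3, 12, 5, 6, 13, 8, 11, 0, 1, 9, 7]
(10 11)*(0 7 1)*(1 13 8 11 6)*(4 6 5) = [7, 0, 2, 3, 6, 4, 1, 13, 11, 9, 5, 10, 12, 8] = (0 7 13 8 11 10 5 4 6 1)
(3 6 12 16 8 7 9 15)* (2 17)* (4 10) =[0, 1, 17, 6, 10, 5, 12, 9, 7, 15, 4, 11, 16, 13, 14, 3, 8, 2] =(2 17)(3 6 12 16 8 7 9 15)(4 10)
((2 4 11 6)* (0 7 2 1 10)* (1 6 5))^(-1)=(0 10 1 5 11 4 2 7)=[10, 5, 7, 3, 2, 11, 6, 0, 8, 9, 1, 4]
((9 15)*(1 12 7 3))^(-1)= (1 3 7 12)(9 15)= [0, 3, 2, 7, 4, 5, 6, 12, 8, 15, 10, 11, 1, 13, 14, 9]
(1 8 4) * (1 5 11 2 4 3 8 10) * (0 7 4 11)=[7, 10, 11, 8, 5, 0, 6, 4, 3, 9, 1, 2]=(0 7 4 5)(1 10)(2 11)(3 8)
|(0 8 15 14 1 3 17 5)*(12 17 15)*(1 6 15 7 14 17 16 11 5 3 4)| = |(0 8 12 16 11 5)(1 4)(3 7 14 6 15 17)| = 6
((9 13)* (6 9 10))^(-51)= (6 9 13 10)= [0, 1, 2, 3, 4, 5, 9, 7, 8, 13, 6, 11, 12, 10]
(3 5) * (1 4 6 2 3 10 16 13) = (1 4 6 2 3 5 10 16 13) = [0, 4, 3, 5, 6, 10, 2, 7, 8, 9, 16, 11, 12, 1, 14, 15, 13]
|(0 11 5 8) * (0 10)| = 5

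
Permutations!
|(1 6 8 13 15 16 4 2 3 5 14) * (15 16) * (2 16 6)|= 30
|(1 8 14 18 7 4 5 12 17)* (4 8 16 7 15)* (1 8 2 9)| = 40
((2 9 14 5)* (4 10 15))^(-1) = [0, 1, 5, 3, 15, 14, 6, 7, 8, 2, 4, 11, 12, 13, 9, 10] = (2 5 14 9)(4 15 10)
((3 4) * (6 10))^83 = (3 4)(6 10) = [0, 1, 2, 4, 3, 5, 10, 7, 8, 9, 6]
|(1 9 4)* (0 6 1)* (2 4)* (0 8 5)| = 8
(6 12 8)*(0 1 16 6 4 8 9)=(0 1 16 6 12 9)(4 8)=[1, 16, 2, 3, 8, 5, 12, 7, 4, 0, 10, 11, 9, 13, 14, 15, 6]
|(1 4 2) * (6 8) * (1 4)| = 2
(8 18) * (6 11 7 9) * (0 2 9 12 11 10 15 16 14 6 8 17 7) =(0 2 9 8 18 17 7 12 11)(6 10 15 16 14) =[2, 1, 9, 3, 4, 5, 10, 12, 18, 8, 15, 0, 11, 13, 6, 16, 14, 7, 17]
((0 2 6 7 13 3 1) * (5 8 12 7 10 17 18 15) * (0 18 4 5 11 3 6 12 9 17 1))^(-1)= (0 3 11 15 18 1 10 6 13 7 12 2)(4 17 9 8 5)= [3, 10, 0, 11, 17, 4, 13, 12, 5, 8, 6, 15, 2, 7, 14, 18, 16, 9, 1]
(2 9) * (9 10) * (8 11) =(2 10 9)(8 11) =[0, 1, 10, 3, 4, 5, 6, 7, 11, 2, 9, 8]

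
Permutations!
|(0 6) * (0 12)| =3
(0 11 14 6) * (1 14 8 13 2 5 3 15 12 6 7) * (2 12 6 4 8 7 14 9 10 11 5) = [5, 9, 2, 15, 8, 3, 0, 1, 13, 10, 11, 7, 4, 12, 14, 6] = (0 5 3 15 6)(1 9 10 11 7)(4 8 13 12)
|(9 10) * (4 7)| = 2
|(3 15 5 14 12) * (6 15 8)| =|(3 8 6 15 5 14 12)| =7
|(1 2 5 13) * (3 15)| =|(1 2 5 13)(3 15)| =4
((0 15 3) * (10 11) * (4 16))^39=(4 16)(10 11)=[0, 1, 2, 3, 16, 5, 6, 7, 8, 9, 11, 10, 12, 13, 14, 15, 4]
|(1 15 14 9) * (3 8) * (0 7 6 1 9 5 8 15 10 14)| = |(0 7 6 1 10 14 5 8 3 15)| = 10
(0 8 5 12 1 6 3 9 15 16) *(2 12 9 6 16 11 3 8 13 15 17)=[13, 16, 12, 6, 4, 9, 8, 7, 5, 17, 10, 3, 1, 15, 14, 11, 0, 2]=(0 13 15 11 3 6 8 5 9 17 2 12 1 16)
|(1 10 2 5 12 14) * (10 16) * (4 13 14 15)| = 10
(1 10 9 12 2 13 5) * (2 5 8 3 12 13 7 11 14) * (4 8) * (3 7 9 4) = (1 10 4 8 7 11 14 2 9 13 3 12 5) = [0, 10, 9, 12, 8, 1, 6, 11, 7, 13, 4, 14, 5, 3, 2]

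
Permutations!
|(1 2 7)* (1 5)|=4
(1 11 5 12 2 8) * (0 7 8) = (0 7 8 1 11 5 12 2) = [7, 11, 0, 3, 4, 12, 6, 8, 1, 9, 10, 5, 2]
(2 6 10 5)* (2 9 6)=[0, 1, 2, 3, 4, 9, 10, 7, 8, 6, 5]=(5 9 6 10)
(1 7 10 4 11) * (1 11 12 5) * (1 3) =(1 7 10 4 12 5 3) =[0, 7, 2, 1, 12, 3, 6, 10, 8, 9, 4, 11, 5]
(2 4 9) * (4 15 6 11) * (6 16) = (2 15 16 6 11 4 9) = [0, 1, 15, 3, 9, 5, 11, 7, 8, 2, 10, 4, 12, 13, 14, 16, 6]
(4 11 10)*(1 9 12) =(1 9 12)(4 11 10) =[0, 9, 2, 3, 11, 5, 6, 7, 8, 12, 4, 10, 1]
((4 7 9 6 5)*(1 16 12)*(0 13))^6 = [0, 1, 2, 3, 7, 4, 5, 9, 8, 6, 10, 11, 12, 13, 14, 15, 16] = (16)(4 7 9 6 5)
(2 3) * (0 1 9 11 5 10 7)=(0 1 9 11 5 10 7)(2 3)=[1, 9, 3, 2, 4, 10, 6, 0, 8, 11, 7, 5]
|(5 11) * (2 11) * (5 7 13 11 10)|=|(2 10 5)(7 13 11)|=3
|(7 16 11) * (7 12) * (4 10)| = 4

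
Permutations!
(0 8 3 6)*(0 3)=(0 8)(3 6)=[8, 1, 2, 6, 4, 5, 3, 7, 0]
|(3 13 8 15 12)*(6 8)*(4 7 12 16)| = |(3 13 6 8 15 16 4 7 12)| = 9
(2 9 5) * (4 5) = (2 9 4 5) = [0, 1, 9, 3, 5, 2, 6, 7, 8, 4]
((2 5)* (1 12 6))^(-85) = [0, 6, 5, 3, 4, 2, 12, 7, 8, 9, 10, 11, 1] = (1 6 12)(2 5)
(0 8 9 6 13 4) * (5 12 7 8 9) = [9, 1, 2, 3, 0, 12, 13, 8, 5, 6, 10, 11, 7, 4] = (0 9 6 13 4)(5 12 7 8)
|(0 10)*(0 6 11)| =|(0 10 6 11)| =4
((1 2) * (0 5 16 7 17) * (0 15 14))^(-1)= (0 14 15 17 7 16 5)(1 2)= [14, 2, 1, 3, 4, 0, 6, 16, 8, 9, 10, 11, 12, 13, 15, 17, 5, 7]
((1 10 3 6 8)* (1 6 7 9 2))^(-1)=(1 2 9 7 3 10)(6 8)=[0, 2, 9, 10, 4, 5, 8, 3, 6, 7, 1]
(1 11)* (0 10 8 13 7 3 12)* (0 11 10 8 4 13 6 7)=(0 8 6 7 3 12 11 1 10 4 13)=[8, 10, 2, 12, 13, 5, 7, 3, 6, 9, 4, 1, 11, 0]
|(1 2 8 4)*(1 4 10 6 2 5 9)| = |(1 5 9)(2 8 10 6)| = 12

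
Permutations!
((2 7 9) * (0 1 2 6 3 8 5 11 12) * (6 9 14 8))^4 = [14, 8, 5, 3, 4, 1, 6, 11, 0, 9, 10, 2, 7, 13, 12] = (0 14 12 7 11 2 5 1 8)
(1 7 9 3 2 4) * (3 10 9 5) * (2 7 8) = (1 8 2 4)(3 7 5)(9 10) = [0, 8, 4, 7, 1, 3, 6, 5, 2, 10, 9]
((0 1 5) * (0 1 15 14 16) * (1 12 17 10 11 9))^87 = (0 16 14 15)(1 17 9 12 11 5 10) = [16, 17, 2, 3, 4, 10, 6, 7, 8, 12, 1, 5, 11, 13, 15, 0, 14, 9]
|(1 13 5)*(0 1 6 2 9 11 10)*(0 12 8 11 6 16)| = |(0 1 13 5 16)(2 9 6)(8 11 10 12)| = 60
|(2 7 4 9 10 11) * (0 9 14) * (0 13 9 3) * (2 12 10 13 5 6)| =6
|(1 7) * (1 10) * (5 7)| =|(1 5 7 10)| =4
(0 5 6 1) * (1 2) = [5, 0, 1, 3, 4, 6, 2] = (0 5 6 2 1)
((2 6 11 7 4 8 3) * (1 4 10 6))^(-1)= (1 2 3 8 4)(6 10 7 11)= [0, 2, 3, 8, 1, 5, 10, 11, 4, 9, 7, 6]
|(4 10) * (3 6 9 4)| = 5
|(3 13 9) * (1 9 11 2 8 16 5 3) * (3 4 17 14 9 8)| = 8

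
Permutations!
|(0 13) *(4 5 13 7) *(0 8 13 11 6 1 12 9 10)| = |(0 7 4 5 11 6 1 12 9 10)(8 13)| = 10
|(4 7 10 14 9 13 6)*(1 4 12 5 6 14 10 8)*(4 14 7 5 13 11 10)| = 12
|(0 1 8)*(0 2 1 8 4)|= |(0 8 2 1 4)|= 5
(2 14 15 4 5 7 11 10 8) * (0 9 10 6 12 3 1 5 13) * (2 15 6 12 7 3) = (0 9 10 8 15 4 13)(1 5 3)(2 14 6 7 11 12) = [9, 5, 14, 1, 13, 3, 7, 11, 15, 10, 8, 12, 2, 0, 6, 4]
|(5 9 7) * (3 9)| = 4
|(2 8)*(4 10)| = |(2 8)(4 10)| = 2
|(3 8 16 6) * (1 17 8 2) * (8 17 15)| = 7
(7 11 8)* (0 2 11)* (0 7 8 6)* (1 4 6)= [2, 4, 11, 3, 6, 5, 0, 7, 8, 9, 10, 1]= (0 2 11 1 4 6)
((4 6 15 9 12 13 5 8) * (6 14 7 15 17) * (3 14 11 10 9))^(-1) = (3 15 7 14)(4 8 5 13 12 9 10 11)(6 17) = [0, 1, 2, 15, 8, 13, 17, 14, 5, 10, 11, 4, 9, 12, 3, 7, 16, 6]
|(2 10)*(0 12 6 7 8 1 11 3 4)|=18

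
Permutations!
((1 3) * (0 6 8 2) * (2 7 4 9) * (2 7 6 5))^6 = (9) = [0, 1, 2, 3, 4, 5, 6, 7, 8, 9]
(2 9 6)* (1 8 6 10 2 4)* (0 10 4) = [10, 8, 9, 3, 1, 5, 0, 7, 6, 4, 2] = (0 10 2 9 4 1 8 6)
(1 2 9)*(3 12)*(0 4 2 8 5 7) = [4, 8, 9, 12, 2, 7, 6, 0, 5, 1, 10, 11, 3] = (0 4 2 9 1 8 5 7)(3 12)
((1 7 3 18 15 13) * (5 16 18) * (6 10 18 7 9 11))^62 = [0, 15, 2, 16, 4, 7, 9, 5, 8, 13, 11, 1, 12, 18, 14, 10, 3, 17, 6] = (1 15 10 11)(3 16)(5 7)(6 9 13 18)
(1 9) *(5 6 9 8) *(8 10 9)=(1 10 9)(5 6 8)=[0, 10, 2, 3, 4, 6, 8, 7, 5, 1, 9]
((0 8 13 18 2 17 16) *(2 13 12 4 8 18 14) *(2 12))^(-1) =(0 16 17 2 8 4 12 14 13 18) =[16, 1, 8, 3, 12, 5, 6, 7, 4, 9, 10, 11, 14, 18, 13, 15, 17, 2, 0]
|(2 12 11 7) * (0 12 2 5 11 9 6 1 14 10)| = |(0 12 9 6 1 14 10)(5 11 7)| = 21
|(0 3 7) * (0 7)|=2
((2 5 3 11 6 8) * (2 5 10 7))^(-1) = [0, 1, 7, 5, 4, 8, 11, 10, 6, 9, 2, 3] = (2 7 10)(3 5 8 6 11)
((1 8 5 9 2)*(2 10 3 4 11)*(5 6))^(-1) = [0, 2, 11, 10, 3, 6, 8, 7, 1, 5, 9, 4] = (1 2 11 4 3 10 9 5 6 8)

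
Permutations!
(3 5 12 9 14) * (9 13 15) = (3 5 12 13 15 9 14) = [0, 1, 2, 5, 4, 12, 6, 7, 8, 14, 10, 11, 13, 15, 3, 9]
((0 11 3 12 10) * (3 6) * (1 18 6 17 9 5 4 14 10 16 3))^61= (0 4 17 10 5 11 14 9)(1 18 6)(3 12 16)= [4, 18, 2, 12, 17, 11, 1, 7, 8, 0, 5, 14, 16, 13, 9, 15, 3, 10, 6]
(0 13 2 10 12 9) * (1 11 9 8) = (0 13 2 10 12 8 1 11 9) = [13, 11, 10, 3, 4, 5, 6, 7, 1, 0, 12, 9, 8, 2]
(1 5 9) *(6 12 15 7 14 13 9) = (1 5 6 12 15 7 14 13 9) = [0, 5, 2, 3, 4, 6, 12, 14, 8, 1, 10, 11, 15, 9, 13, 7]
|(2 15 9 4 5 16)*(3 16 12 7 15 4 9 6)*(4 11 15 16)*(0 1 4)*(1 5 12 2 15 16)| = 8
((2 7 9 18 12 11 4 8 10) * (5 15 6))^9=(18)=[0, 1, 2, 3, 4, 5, 6, 7, 8, 9, 10, 11, 12, 13, 14, 15, 16, 17, 18]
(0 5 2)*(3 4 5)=[3, 1, 0, 4, 5, 2]=(0 3 4 5 2)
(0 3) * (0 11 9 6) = (0 3 11 9 6) = [3, 1, 2, 11, 4, 5, 0, 7, 8, 6, 10, 9]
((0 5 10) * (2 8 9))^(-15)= (10)= [0, 1, 2, 3, 4, 5, 6, 7, 8, 9, 10]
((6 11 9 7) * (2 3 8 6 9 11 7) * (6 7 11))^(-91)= (2 9 7 8 3)(6 11)= [0, 1, 9, 2, 4, 5, 11, 8, 3, 7, 10, 6]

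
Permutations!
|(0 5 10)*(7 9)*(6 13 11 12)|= 12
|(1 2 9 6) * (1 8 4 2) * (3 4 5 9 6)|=7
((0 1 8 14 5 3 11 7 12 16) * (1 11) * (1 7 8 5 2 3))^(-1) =(0 16 12 7 3 2 14 8 11)(1 5) =[16, 5, 14, 2, 4, 1, 6, 3, 11, 9, 10, 0, 7, 13, 8, 15, 12]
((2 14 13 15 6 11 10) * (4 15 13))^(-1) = (2 10 11 6 15 4 14) = [0, 1, 10, 3, 14, 5, 15, 7, 8, 9, 11, 6, 12, 13, 2, 4]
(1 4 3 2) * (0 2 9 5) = [2, 4, 1, 9, 3, 0, 6, 7, 8, 5] = (0 2 1 4 3 9 5)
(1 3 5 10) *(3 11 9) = [0, 11, 2, 5, 4, 10, 6, 7, 8, 3, 1, 9] = (1 11 9 3 5 10)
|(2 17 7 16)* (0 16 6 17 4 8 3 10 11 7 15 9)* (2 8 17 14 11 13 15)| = 24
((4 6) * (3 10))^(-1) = (3 10)(4 6) = [0, 1, 2, 10, 6, 5, 4, 7, 8, 9, 3]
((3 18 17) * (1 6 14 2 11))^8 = (1 2 6 11 14)(3 17 18) = [0, 2, 6, 17, 4, 5, 11, 7, 8, 9, 10, 14, 12, 13, 1, 15, 16, 18, 3]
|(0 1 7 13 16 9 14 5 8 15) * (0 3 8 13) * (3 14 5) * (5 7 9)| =|(0 1 9 7)(3 8 15 14)(5 13 16)| =12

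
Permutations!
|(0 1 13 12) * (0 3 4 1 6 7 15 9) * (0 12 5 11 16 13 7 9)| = 36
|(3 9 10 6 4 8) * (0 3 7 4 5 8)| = 9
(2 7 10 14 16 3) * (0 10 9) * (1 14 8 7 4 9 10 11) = (0 11 1 14 16 3 2 4 9)(7 10 8) = [11, 14, 4, 2, 9, 5, 6, 10, 7, 0, 8, 1, 12, 13, 16, 15, 3]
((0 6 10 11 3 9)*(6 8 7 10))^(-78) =(0 9 3 11 10 7 8) =[9, 1, 2, 11, 4, 5, 6, 8, 0, 3, 7, 10]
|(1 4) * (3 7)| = |(1 4)(3 7)| = 2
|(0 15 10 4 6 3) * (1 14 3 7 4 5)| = |(0 15 10 5 1 14 3)(4 6 7)| = 21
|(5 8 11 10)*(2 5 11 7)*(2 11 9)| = |(2 5 8 7 11 10 9)| = 7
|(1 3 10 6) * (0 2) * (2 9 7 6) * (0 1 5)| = 20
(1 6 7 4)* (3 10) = (1 6 7 4)(3 10) = [0, 6, 2, 10, 1, 5, 7, 4, 8, 9, 3]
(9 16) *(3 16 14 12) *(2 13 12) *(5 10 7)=(2 13 12 3 16 9 14)(5 10 7)=[0, 1, 13, 16, 4, 10, 6, 5, 8, 14, 7, 11, 3, 12, 2, 15, 9]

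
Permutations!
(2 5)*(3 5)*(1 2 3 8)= (1 2 8)(3 5)= [0, 2, 8, 5, 4, 3, 6, 7, 1]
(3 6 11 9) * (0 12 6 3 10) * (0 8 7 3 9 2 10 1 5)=(0 12 6 11 2 10 8 7 3 9 1 5)=[12, 5, 10, 9, 4, 0, 11, 3, 7, 1, 8, 2, 6]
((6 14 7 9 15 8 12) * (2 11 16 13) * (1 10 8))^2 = (1 8 6 7 15 10 12 14 9)(2 16)(11 13) = [0, 8, 16, 3, 4, 5, 7, 15, 6, 1, 12, 13, 14, 11, 9, 10, 2]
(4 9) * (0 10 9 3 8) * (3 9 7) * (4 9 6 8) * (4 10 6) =(0 6 8)(3 10 7) =[6, 1, 2, 10, 4, 5, 8, 3, 0, 9, 7]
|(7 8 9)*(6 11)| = 6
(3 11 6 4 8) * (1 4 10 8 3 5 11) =(1 4 3)(5 11 6 10 8) =[0, 4, 2, 1, 3, 11, 10, 7, 5, 9, 8, 6]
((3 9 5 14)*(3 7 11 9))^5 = (14) = [0, 1, 2, 3, 4, 5, 6, 7, 8, 9, 10, 11, 12, 13, 14]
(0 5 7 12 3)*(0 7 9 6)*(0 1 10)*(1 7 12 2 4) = (0 5 9 6 7 2 4 1 10)(3 12) = [5, 10, 4, 12, 1, 9, 7, 2, 8, 6, 0, 11, 3]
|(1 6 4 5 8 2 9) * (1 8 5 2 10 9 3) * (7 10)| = |(1 6 4 2 3)(7 10 9 8)| = 20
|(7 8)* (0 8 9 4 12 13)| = 7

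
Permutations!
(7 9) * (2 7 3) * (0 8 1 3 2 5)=(0 8 1 3 5)(2 7 9)=[8, 3, 7, 5, 4, 0, 6, 9, 1, 2]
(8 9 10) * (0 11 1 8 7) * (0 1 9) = [11, 8, 2, 3, 4, 5, 6, 1, 0, 10, 7, 9] = (0 11 9 10 7 1 8)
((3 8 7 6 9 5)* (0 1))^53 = [1, 0, 2, 5, 4, 9, 7, 8, 3, 6] = (0 1)(3 5 9 6 7 8)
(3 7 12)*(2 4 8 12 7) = (2 4 8 12 3) = [0, 1, 4, 2, 8, 5, 6, 7, 12, 9, 10, 11, 3]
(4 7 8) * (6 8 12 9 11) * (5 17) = [0, 1, 2, 3, 7, 17, 8, 12, 4, 11, 10, 6, 9, 13, 14, 15, 16, 5] = (4 7 12 9 11 6 8)(5 17)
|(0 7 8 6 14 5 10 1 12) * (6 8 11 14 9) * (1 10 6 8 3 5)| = |(0 7 11 14 1 12)(3 5 6 9 8)| = 30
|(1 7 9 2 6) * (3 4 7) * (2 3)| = |(1 2 6)(3 4 7 9)| = 12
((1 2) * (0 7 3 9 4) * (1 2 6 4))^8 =(0 7 3 9 1 6 4) =[7, 6, 2, 9, 0, 5, 4, 3, 8, 1]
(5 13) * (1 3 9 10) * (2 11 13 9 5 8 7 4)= (1 3 5 9 10)(2 11 13 8 7 4)= [0, 3, 11, 5, 2, 9, 6, 4, 7, 10, 1, 13, 12, 8]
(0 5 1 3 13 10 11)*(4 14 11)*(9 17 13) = (0 5 1 3 9 17 13 10 4 14 11) = [5, 3, 2, 9, 14, 1, 6, 7, 8, 17, 4, 0, 12, 10, 11, 15, 16, 13]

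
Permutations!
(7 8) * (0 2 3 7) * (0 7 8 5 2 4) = (0 4)(2 3 8 7 5) = [4, 1, 3, 8, 0, 2, 6, 5, 7]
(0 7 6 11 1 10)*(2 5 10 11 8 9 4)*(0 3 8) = (0 7 6)(1 11)(2 5 10 3 8 9 4) = [7, 11, 5, 8, 2, 10, 0, 6, 9, 4, 3, 1]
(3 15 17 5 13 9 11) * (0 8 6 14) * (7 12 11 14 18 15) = [8, 1, 2, 7, 4, 13, 18, 12, 6, 14, 10, 3, 11, 9, 0, 17, 16, 5, 15] = (0 8 6 18 15 17 5 13 9 14)(3 7 12 11)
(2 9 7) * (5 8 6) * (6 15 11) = [0, 1, 9, 3, 4, 8, 5, 2, 15, 7, 10, 6, 12, 13, 14, 11] = (2 9 7)(5 8 15 11 6)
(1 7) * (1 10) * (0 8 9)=(0 8 9)(1 7 10)=[8, 7, 2, 3, 4, 5, 6, 10, 9, 0, 1]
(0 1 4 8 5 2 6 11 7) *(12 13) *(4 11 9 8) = [1, 11, 6, 3, 4, 2, 9, 0, 5, 8, 10, 7, 13, 12] = (0 1 11 7)(2 6 9 8 5)(12 13)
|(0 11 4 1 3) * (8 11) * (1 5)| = 7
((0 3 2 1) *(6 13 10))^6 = (13)(0 2)(1 3) = [2, 3, 0, 1, 4, 5, 6, 7, 8, 9, 10, 11, 12, 13]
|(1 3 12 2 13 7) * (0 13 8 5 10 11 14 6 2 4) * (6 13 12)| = 33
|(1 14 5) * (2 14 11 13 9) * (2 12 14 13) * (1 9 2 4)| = 12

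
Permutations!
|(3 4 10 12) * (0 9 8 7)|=4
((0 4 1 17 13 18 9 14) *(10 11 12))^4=(0 13)(1 9)(4 18)(10 11 12)(14 17)=[13, 9, 2, 3, 18, 5, 6, 7, 8, 1, 11, 12, 10, 0, 17, 15, 16, 14, 4]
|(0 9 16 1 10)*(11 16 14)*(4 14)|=|(0 9 4 14 11 16 1 10)|=8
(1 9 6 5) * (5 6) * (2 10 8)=(1 9 5)(2 10 8)=[0, 9, 10, 3, 4, 1, 6, 7, 2, 5, 8]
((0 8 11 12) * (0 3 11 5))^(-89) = (0 8 5)(3 11 12) = [8, 1, 2, 11, 4, 0, 6, 7, 5, 9, 10, 12, 3]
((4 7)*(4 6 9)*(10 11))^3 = [0, 1, 2, 3, 9, 5, 7, 4, 8, 6, 11, 10] = (4 9 6 7)(10 11)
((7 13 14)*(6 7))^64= (14)= [0, 1, 2, 3, 4, 5, 6, 7, 8, 9, 10, 11, 12, 13, 14]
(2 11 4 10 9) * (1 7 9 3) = (1 7 9 2 11 4 10 3) = [0, 7, 11, 1, 10, 5, 6, 9, 8, 2, 3, 4]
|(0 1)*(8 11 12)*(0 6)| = 3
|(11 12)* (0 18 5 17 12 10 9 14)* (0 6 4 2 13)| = 13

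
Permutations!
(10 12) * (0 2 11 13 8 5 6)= [2, 1, 11, 3, 4, 6, 0, 7, 5, 9, 12, 13, 10, 8]= (0 2 11 13 8 5 6)(10 12)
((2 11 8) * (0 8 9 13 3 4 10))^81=(13)=[0, 1, 2, 3, 4, 5, 6, 7, 8, 9, 10, 11, 12, 13]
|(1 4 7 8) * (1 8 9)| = 4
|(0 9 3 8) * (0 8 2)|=|(0 9 3 2)|=4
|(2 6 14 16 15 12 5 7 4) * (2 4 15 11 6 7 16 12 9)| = |(2 7 15 9)(5 16 11 6 14 12)| = 12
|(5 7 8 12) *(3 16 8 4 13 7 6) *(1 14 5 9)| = |(1 14 5 6 3 16 8 12 9)(4 13 7)| = 9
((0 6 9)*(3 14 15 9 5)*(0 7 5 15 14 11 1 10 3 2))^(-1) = (0 2 5 7 9 15 6)(1 11 3 10) = [2, 11, 5, 10, 4, 7, 0, 9, 8, 15, 1, 3, 12, 13, 14, 6]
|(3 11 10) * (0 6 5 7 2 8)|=6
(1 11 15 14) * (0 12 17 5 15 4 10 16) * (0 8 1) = (0 12 17 5 15 14)(1 11 4 10 16 8) = [12, 11, 2, 3, 10, 15, 6, 7, 1, 9, 16, 4, 17, 13, 0, 14, 8, 5]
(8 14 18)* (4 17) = (4 17)(8 14 18) = [0, 1, 2, 3, 17, 5, 6, 7, 14, 9, 10, 11, 12, 13, 18, 15, 16, 4, 8]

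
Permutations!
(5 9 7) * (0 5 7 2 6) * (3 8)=[5, 1, 6, 8, 4, 9, 0, 7, 3, 2]=(0 5 9 2 6)(3 8)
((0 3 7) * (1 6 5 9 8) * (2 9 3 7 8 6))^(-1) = (0 7)(1 8 3 5 6 9 2) = [7, 8, 1, 5, 4, 6, 9, 0, 3, 2]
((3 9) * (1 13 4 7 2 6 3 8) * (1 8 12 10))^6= (1 3 4 12 2)(6 13 9 7 10)= [0, 3, 1, 4, 12, 5, 13, 10, 8, 7, 6, 11, 2, 9]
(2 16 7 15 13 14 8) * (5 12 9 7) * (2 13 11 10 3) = (2 16 5 12 9 7 15 11 10 3)(8 13 14) = [0, 1, 16, 2, 4, 12, 6, 15, 13, 7, 3, 10, 9, 14, 8, 11, 5]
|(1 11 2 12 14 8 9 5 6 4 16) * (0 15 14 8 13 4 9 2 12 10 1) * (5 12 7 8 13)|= |(0 15 14 5 6 9 12 13 4 16)(1 11 7 8 2 10)|= 30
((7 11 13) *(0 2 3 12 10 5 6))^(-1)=(0 6 5 10 12 3 2)(7 13 11)=[6, 1, 0, 2, 4, 10, 5, 13, 8, 9, 12, 7, 3, 11]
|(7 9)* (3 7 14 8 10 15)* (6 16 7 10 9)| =|(3 10 15)(6 16 7)(8 9 14)| =3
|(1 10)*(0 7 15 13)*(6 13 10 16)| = 8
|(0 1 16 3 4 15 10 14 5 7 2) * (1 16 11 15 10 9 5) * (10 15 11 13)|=|(0 16 3 4 15 9 5 7 2)(1 13 10 14)|=36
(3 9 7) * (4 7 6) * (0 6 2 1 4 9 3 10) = [6, 4, 1, 3, 7, 5, 9, 10, 8, 2, 0] = (0 6 9 2 1 4 7 10)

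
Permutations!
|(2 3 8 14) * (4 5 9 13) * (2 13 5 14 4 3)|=10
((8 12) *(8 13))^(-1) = (8 13 12) = [0, 1, 2, 3, 4, 5, 6, 7, 13, 9, 10, 11, 8, 12]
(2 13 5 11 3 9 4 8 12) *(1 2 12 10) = (1 2 13 5 11 3 9 4 8 10) = [0, 2, 13, 9, 8, 11, 6, 7, 10, 4, 1, 3, 12, 5]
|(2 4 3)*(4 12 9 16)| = 6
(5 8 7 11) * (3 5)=[0, 1, 2, 5, 4, 8, 6, 11, 7, 9, 10, 3]=(3 5 8 7 11)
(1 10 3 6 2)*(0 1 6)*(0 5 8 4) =(0 1 10 3 5 8 4)(2 6) =[1, 10, 6, 5, 0, 8, 2, 7, 4, 9, 3]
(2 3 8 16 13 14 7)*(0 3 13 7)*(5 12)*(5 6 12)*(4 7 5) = (0 3 8 16 5 4 7 2 13 14)(6 12) = [3, 1, 13, 8, 7, 4, 12, 2, 16, 9, 10, 11, 6, 14, 0, 15, 5]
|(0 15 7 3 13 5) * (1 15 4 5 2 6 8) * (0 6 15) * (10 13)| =6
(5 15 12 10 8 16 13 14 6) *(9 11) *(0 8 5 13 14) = (0 8 16 14 6 13)(5 15 12 10)(9 11) = [8, 1, 2, 3, 4, 15, 13, 7, 16, 11, 5, 9, 10, 0, 6, 12, 14]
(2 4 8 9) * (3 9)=(2 4 8 3 9)=[0, 1, 4, 9, 8, 5, 6, 7, 3, 2]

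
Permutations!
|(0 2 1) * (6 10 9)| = 3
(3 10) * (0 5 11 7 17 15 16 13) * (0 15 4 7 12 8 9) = (0 5 11 12 8 9)(3 10)(4 7 17)(13 15 16) = [5, 1, 2, 10, 7, 11, 6, 17, 9, 0, 3, 12, 8, 15, 14, 16, 13, 4]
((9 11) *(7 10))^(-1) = (7 10)(9 11) = [0, 1, 2, 3, 4, 5, 6, 10, 8, 11, 7, 9]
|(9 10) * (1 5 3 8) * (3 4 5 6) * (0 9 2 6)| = |(0 9 10 2 6 3 8 1)(4 5)| = 8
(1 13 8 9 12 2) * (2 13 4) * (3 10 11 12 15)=[0, 4, 1, 10, 2, 5, 6, 7, 9, 15, 11, 12, 13, 8, 14, 3]=(1 4 2)(3 10 11 12 13 8 9 15)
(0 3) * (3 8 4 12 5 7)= (0 8 4 12 5 7 3)= [8, 1, 2, 0, 12, 7, 6, 3, 4, 9, 10, 11, 5]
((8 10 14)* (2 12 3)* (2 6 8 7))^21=(2 10 3 7 8 12 14 6)=[0, 1, 10, 7, 4, 5, 2, 8, 12, 9, 3, 11, 14, 13, 6]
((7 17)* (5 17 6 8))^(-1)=[0, 1, 2, 3, 4, 8, 7, 17, 6, 9, 10, 11, 12, 13, 14, 15, 16, 5]=(5 8 6 7 17)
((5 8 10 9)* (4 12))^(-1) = (4 12)(5 9 10 8) = [0, 1, 2, 3, 12, 9, 6, 7, 5, 10, 8, 11, 4]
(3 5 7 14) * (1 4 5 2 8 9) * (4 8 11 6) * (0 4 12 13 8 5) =[4, 5, 11, 2, 0, 7, 12, 14, 9, 1, 10, 6, 13, 8, 3] =(0 4)(1 5 7 14 3 2 11 6 12 13 8 9)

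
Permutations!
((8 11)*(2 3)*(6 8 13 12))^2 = [0, 1, 2, 3, 4, 5, 11, 7, 13, 9, 10, 12, 8, 6] = (6 11 12 8 13)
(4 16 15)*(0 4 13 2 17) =(0 4 16 15 13 2 17) =[4, 1, 17, 3, 16, 5, 6, 7, 8, 9, 10, 11, 12, 2, 14, 13, 15, 0]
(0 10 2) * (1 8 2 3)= (0 10 3 1 8 2)= [10, 8, 0, 1, 4, 5, 6, 7, 2, 9, 3]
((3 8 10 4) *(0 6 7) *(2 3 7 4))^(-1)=(0 7 4 6)(2 10 8 3)=[7, 1, 10, 2, 6, 5, 0, 4, 3, 9, 8]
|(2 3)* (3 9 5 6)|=|(2 9 5 6 3)|=5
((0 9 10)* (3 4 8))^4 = (0 9 10)(3 4 8) = [9, 1, 2, 4, 8, 5, 6, 7, 3, 10, 0]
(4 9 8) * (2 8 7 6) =(2 8 4 9 7 6) =[0, 1, 8, 3, 9, 5, 2, 6, 4, 7]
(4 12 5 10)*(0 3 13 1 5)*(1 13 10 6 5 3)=[1, 3, 2, 10, 12, 6, 5, 7, 8, 9, 4, 11, 0, 13]=(13)(0 1 3 10 4 12)(5 6)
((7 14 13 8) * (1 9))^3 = (1 9)(7 8 13 14) = [0, 9, 2, 3, 4, 5, 6, 8, 13, 1, 10, 11, 12, 14, 7]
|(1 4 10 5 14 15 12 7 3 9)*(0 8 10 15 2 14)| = 28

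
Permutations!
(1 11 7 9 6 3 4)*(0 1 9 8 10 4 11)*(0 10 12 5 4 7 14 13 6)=[1, 10, 2, 11, 9, 4, 3, 8, 12, 0, 7, 14, 5, 6, 13]=(0 1 10 7 8 12 5 4 9)(3 11 14 13 6)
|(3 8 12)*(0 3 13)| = 5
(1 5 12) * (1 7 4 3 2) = (1 5 12 7 4 3 2) = [0, 5, 1, 2, 3, 12, 6, 4, 8, 9, 10, 11, 7]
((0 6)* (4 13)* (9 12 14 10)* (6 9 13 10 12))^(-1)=(0 6 9)(4 13 10)(12 14)=[6, 1, 2, 3, 13, 5, 9, 7, 8, 0, 4, 11, 14, 10, 12]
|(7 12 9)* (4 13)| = |(4 13)(7 12 9)| = 6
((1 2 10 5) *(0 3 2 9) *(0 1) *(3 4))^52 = (0 10 3)(2 4 5) = [10, 1, 4, 0, 5, 2, 6, 7, 8, 9, 3]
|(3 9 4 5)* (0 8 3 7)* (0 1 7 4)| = |(0 8 3 9)(1 7)(4 5)| = 4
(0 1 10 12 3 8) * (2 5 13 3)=(0 1 10 12 2 5 13 3 8)=[1, 10, 5, 8, 4, 13, 6, 7, 0, 9, 12, 11, 2, 3]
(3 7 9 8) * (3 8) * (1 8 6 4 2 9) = (1 8 6 4 2 9 3 7) = [0, 8, 9, 7, 2, 5, 4, 1, 6, 3]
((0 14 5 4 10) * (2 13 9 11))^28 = (0 4 14 10 5) = [4, 1, 2, 3, 14, 0, 6, 7, 8, 9, 5, 11, 12, 13, 10]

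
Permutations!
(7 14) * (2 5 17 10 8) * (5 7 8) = [0, 1, 7, 3, 4, 17, 6, 14, 2, 9, 5, 11, 12, 13, 8, 15, 16, 10] = (2 7 14 8)(5 17 10)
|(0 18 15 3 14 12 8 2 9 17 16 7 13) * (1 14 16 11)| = |(0 18 15 3 16 7 13)(1 14 12 8 2 9 17 11)| = 56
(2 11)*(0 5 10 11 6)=(0 5 10 11 2 6)=[5, 1, 6, 3, 4, 10, 0, 7, 8, 9, 11, 2]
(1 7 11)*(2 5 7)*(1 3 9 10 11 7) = (1 2 5)(3 9 10 11) = [0, 2, 5, 9, 4, 1, 6, 7, 8, 10, 11, 3]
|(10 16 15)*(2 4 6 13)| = |(2 4 6 13)(10 16 15)| = 12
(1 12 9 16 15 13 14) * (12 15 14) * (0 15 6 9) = (0 15 13 12)(1 6 9 16 14) = [15, 6, 2, 3, 4, 5, 9, 7, 8, 16, 10, 11, 0, 12, 1, 13, 14]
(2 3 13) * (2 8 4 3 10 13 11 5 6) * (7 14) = (2 10 13 8 4 3 11 5 6)(7 14) = [0, 1, 10, 11, 3, 6, 2, 14, 4, 9, 13, 5, 12, 8, 7]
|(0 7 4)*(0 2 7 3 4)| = 5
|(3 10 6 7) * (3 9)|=5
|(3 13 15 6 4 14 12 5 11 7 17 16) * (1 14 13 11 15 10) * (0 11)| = |(0 11 7 17 16 3)(1 14 12 5 15 6 4 13 10)| = 18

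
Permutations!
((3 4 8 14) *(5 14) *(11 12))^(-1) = (3 14 5 8 4)(11 12) = [0, 1, 2, 14, 3, 8, 6, 7, 4, 9, 10, 12, 11, 13, 5]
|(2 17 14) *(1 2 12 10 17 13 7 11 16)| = |(1 2 13 7 11 16)(10 17 14 12)| = 12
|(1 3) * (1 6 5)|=4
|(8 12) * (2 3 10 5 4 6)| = |(2 3 10 5 4 6)(8 12)| = 6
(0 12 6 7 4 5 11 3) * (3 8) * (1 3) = (0 12 6 7 4 5 11 8 1 3) = [12, 3, 2, 0, 5, 11, 7, 4, 1, 9, 10, 8, 6]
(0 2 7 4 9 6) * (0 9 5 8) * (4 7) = (0 2 4 5 8)(6 9) = [2, 1, 4, 3, 5, 8, 9, 7, 0, 6]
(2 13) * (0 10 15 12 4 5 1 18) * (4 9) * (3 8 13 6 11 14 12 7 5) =(0 10 15 7 5 1 18)(2 6 11 14 12 9 4 3 8 13) =[10, 18, 6, 8, 3, 1, 11, 5, 13, 4, 15, 14, 9, 2, 12, 7, 16, 17, 0]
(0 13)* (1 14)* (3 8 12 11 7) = [13, 14, 2, 8, 4, 5, 6, 3, 12, 9, 10, 7, 11, 0, 1] = (0 13)(1 14)(3 8 12 11 7)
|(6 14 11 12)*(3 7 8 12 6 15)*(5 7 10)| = 21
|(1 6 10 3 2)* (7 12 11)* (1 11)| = 8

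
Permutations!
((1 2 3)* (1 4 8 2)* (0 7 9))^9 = (9)(2 3 4 8) = [0, 1, 3, 4, 8, 5, 6, 7, 2, 9]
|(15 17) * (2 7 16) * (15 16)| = |(2 7 15 17 16)| = 5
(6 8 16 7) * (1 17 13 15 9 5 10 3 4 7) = (1 17 13 15 9 5 10 3 4 7 6 8 16) = [0, 17, 2, 4, 7, 10, 8, 6, 16, 5, 3, 11, 12, 15, 14, 9, 1, 13]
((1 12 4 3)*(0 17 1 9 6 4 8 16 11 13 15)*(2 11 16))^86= (0 2 17 11 1 13 12 15 8)(3 6)(4 9)= [2, 13, 17, 6, 9, 5, 3, 7, 0, 4, 10, 1, 15, 12, 14, 8, 16, 11]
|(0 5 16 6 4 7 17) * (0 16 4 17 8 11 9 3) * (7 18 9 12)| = |(0 5 4 18 9 3)(6 17 16)(7 8 11 12)| = 12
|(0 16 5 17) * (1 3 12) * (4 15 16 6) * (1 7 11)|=35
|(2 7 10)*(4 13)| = |(2 7 10)(4 13)| = 6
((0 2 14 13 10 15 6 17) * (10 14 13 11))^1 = (0 2 13 14 11 10 15 6 17) = [2, 1, 13, 3, 4, 5, 17, 7, 8, 9, 15, 10, 12, 14, 11, 6, 16, 0]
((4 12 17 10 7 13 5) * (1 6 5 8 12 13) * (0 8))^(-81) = (0 6 17 13 1 12 4 7 8 5 10) = [6, 12, 2, 3, 7, 10, 17, 8, 5, 9, 0, 11, 4, 1, 14, 15, 16, 13]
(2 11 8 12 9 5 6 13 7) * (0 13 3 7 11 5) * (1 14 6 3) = (0 13 11 8 12 9)(1 14 6)(2 5 3 7) = [13, 14, 5, 7, 4, 3, 1, 2, 12, 0, 10, 8, 9, 11, 6]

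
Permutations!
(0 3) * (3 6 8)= (0 6 8 3)= [6, 1, 2, 0, 4, 5, 8, 7, 3]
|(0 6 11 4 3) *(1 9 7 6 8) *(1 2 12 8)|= |(0 1 9 7 6 11 4 3)(2 12 8)|= 24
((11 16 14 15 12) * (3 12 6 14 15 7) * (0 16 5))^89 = (0 5 11 12 3 7 14 6 15 16) = [5, 1, 2, 7, 4, 11, 15, 14, 8, 9, 10, 12, 3, 13, 6, 16, 0]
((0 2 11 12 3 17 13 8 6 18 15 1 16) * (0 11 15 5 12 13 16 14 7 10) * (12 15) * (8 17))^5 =(0 6 14 12 5 10 8 1 2 18 7 3 15)(11 13 17 16) =[6, 2, 18, 15, 4, 10, 14, 3, 1, 9, 8, 13, 5, 17, 12, 0, 11, 16, 7]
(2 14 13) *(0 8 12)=(0 8 12)(2 14 13)=[8, 1, 14, 3, 4, 5, 6, 7, 12, 9, 10, 11, 0, 2, 13]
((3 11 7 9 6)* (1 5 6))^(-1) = [0, 9, 2, 6, 4, 1, 5, 11, 8, 7, 10, 3] = (1 9 7 11 3 6 5)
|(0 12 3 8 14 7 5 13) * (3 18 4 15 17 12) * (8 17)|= 12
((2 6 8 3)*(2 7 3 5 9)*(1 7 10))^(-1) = (1 10 3 7)(2 9 5 8 6) = [0, 10, 9, 7, 4, 8, 2, 1, 6, 5, 3]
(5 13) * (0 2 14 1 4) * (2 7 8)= (0 7 8 2 14 1 4)(5 13)= [7, 4, 14, 3, 0, 13, 6, 8, 2, 9, 10, 11, 12, 5, 1]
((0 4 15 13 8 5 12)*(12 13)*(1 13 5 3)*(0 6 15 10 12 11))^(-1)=(0 11 15 6 12 10 4)(1 3 8 13)=[11, 3, 2, 8, 0, 5, 12, 7, 13, 9, 4, 15, 10, 1, 14, 6]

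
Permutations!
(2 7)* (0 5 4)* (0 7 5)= (2 5 4 7)= [0, 1, 5, 3, 7, 4, 6, 2]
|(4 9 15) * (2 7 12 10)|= 12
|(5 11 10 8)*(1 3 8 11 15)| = |(1 3 8 5 15)(10 11)| = 10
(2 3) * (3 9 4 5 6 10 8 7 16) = (2 9 4 5 6 10 8 7 16 3) = [0, 1, 9, 2, 5, 6, 10, 16, 7, 4, 8, 11, 12, 13, 14, 15, 3]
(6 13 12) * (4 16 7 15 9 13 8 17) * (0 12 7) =[12, 1, 2, 3, 16, 5, 8, 15, 17, 13, 10, 11, 6, 7, 14, 9, 0, 4] =(0 12 6 8 17 4 16)(7 15 9 13)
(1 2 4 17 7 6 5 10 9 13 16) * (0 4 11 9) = (0 4 17 7 6 5 10)(1 2 11 9 13 16) = [4, 2, 11, 3, 17, 10, 5, 6, 8, 13, 0, 9, 12, 16, 14, 15, 1, 7]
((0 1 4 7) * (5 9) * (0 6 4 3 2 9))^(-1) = (0 5 9 2 3 1)(4 6 7) = [5, 0, 3, 1, 6, 9, 7, 4, 8, 2]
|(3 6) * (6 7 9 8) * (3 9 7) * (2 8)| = |(2 8 6 9)| = 4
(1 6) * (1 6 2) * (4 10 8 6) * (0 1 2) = [1, 0, 2, 3, 10, 5, 4, 7, 6, 9, 8] = (0 1)(4 10 8 6)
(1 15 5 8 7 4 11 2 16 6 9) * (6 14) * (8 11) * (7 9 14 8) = (1 15 5 11 2 16 8 9)(4 7)(6 14) = [0, 15, 16, 3, 7, 11, 14, 4, 9, 1, 10, 2, 12, 13, 6, 5, 8]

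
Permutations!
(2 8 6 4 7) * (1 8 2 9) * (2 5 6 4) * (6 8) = (1 6 2 5 8 4 7 9) = [0, 6, 5, 3, 7, 8, 2, 9, 4, 1]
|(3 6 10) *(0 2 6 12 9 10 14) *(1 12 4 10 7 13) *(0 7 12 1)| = 6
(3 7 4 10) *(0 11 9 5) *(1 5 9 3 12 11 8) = (0 8 1 5)(3 7 4 10 12 11) = [8, 5, 2, 7, 10, 0, 6, 4, 1, 9, 12, 3, 11]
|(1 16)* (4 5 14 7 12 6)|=6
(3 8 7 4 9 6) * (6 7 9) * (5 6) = (3 8 9 7 4 5 6) = [0, 1, 2, 8, 5, 6, 3, 4, 9, 7]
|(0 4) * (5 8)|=|(0 4)(5 8)|=2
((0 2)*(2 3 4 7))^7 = [4, 1, 3, 7, 2, 5, 6, 0] = (0 4 2 3 7)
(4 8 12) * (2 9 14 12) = (2 9 14 12 4 8) = [0, 1, 9, 3, 8, 5, 6, 7, 2, 14, 10, 11, 4, 13, 12]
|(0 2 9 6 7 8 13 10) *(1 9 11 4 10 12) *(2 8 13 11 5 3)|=|(0 8 11 4 10)(1 9 6 7 13 12)(2 5 3)|=30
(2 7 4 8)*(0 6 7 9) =(0 6 7 4 8 2 9) =[6, 1, 9, 3, 8, 5, 7, 4, 2, 0]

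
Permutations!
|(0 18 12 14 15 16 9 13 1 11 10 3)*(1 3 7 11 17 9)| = 33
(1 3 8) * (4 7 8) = (1 3 4 7 8) = [0, 3, 2, 4, 7, 5, 6, 8, 1]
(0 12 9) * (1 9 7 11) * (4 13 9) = [12, 4, 2, 3, 13, 5, 6, 11, 8, 0, 10, 1, 7, 9] = (0 12 7 11 1 4 13 9)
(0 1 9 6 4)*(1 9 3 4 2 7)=[9, 3, 7, 4, 0, 5, 2, 1, 8, 6]=(0 9 6 2 7 1 3 4)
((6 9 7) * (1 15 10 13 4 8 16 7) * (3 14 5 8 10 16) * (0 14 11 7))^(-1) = [16, 9, 2, 8, 13, 14, 7, 11, 5, 6, 4, 3, 12, 10, 0, 1, 15] = (0 16 15 1 9 6 7 11 3 8 5 14)(4 13 10)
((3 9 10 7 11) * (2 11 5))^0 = (11) = [0, 1, 2, 3, 4, 5, 6, 7, 8, 9, 10, 11]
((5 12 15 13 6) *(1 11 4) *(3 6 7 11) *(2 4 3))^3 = [0, 1, 2, 12, 4, 13, 15, 6, 8, 9, 10, 5, 7, 3, 14, 11] = (3 12 7 6 15 11 5 13)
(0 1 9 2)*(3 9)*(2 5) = (0 1 3 9 5 2) = [1, 3, 0, 9, 4, 2, 6, 7, 8, 5]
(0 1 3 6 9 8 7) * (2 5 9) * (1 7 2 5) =(0 7)(1 3 6 5 9 8 2) =[7, 3, 1, 6, 4, 9, 5, 0, 2, 8]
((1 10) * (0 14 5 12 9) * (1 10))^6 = (0 14 5 12 9) = [14, 1, 2, 3, 4, 12, 6, 7, 8, 0, 10, 11, 9, 13, 5]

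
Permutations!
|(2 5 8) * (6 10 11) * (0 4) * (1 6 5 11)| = |(0 4)(1 6 10)(2 11 5 8)| = 12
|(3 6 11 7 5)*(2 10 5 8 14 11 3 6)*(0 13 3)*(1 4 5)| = |(0 13 3 2 10 1 4 5 6)(7 8 14 11)| = 36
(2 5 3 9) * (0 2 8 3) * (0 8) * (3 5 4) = (0 2 4 3 9)(5 8) = [2, 1, 4, 9, 3, 8, 6, 7, 5, 0]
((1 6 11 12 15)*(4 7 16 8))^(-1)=(1 15 12 11 6)(4 8 16 7)=[0, 15, 2, 3, 8, 5, 1, 4, 16, 9, 10, 6, 11, 13, 14, 12, 7]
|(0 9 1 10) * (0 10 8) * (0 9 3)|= |(10)(0 3)(1 8 9)|= 6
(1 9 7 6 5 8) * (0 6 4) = (0 6 5 8 1 9 7 4) = [6, 9, 2, 3, 0, 8, 5, 4, 1, 7]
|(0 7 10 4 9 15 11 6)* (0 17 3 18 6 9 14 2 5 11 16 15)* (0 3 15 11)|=|(0 7 10 4 14 2 5)(3 18 6 17 15 16 11 9)|=56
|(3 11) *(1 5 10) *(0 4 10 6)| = 6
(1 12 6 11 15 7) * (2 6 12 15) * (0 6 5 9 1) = [6, 15, 5, 3, 4, 9, 11, 0, 8, 1, 10, 2, 12, 13, 14, 7] = (0 6 11 2 5 9 1 15 7)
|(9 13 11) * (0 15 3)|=3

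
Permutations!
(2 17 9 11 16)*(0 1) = (0 1)(2 17 9 11 16) = [1, 0, 17, 3, 4, 5, 6, 7, 8, 11, 10, 16, 12, 13, 14, 15, 2, 9]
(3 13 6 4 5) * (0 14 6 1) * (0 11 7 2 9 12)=(0 14 6 4 5 3 13 1 11 7 2 9 12)=[14, 11, 9, 13, 5, 3, 4, 2, 8, 12, 10, 7, 0, 1, 6]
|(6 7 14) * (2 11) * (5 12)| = 6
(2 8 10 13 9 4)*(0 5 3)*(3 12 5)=(0 3)(2 8 10 13 9 4)(5 12)=[3, 1, 8, 0, 2, 12, 6, 7, 10, 4, 13, 11, 5, 9]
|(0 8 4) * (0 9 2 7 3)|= 7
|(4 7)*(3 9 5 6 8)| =10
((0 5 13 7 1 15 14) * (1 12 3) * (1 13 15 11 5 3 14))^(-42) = [0, 5, 2, 3, 4, 1, 6, 7, 8, 9, 10, 15, 12, 13, 14, 11] = (1 5)(11 15)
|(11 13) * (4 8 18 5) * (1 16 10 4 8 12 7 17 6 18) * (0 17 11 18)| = |(0 17 6)(1 16 10 4 12 7 11 13 18 5 8)| = 33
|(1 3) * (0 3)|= |(0 3 1)|= 3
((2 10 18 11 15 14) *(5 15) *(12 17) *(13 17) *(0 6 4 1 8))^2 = (0 4 8 6 1)(2 18 5 14 10 11 15)(12 17 13) = [4, 0, 18, 3, 8, 14, 1, 7, 6, 9, 11, 15, 17, 12, 10, 2, 16, 13, 5]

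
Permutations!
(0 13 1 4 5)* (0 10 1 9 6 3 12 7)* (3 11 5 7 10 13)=[3, 4, 2, 12, 7, 13, 11, 0, 8, 6, 1, 5, 10, 9]=(0 3 12 10 1 4 7)(5 13 9 6 11)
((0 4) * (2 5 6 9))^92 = (9) = [0, 1, 2, 3, 4, 5, 6, 7, 8, 9]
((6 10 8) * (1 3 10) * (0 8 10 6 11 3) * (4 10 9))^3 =(0 3)(1 11)(6 8) =[3, 11, 2, 0, 4, 5, 8, 7, 6, 9, 10, 1]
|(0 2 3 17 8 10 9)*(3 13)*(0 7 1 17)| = 12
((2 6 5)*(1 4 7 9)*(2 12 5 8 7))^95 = (1 8 4 7 2 9 6)(5 12) = [0, 8, 9, 3, 7, 12, 1, 2, 4, 6, 10, 11, 5]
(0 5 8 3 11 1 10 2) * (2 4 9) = [5, 10, 0, 11, 9, 8, 6, 7, 3, 2, 4, 1] = (0 5 8 3 11 1 10 4 9 2)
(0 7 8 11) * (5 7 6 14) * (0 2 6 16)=(0 16)(2 6 14 5 7 8 11)=[16, 1, 6, 3, 4, 7, 14, 8, 11, 9, 10, 2, 12, 13, 5, 15, 0]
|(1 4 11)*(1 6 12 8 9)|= 7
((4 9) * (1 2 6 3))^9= (1 2 6 3)(4 9)= [0, 2, 6, 1, 9, 5, 3, 7, 8, 4]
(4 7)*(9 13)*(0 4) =[4, 1, 2, 3, 7, 5, 6, 0, 8, 13, 10, 11, 12, 9] =(0 4 7)(9 13)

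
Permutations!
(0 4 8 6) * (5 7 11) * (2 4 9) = (0 9 2 4 8 6)(5 7 11) = [9, 1, 4, 3, 8, 7, 0, 11, 6, 2, 10, 5]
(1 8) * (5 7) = [0, 8, 2, 3, 4, 7, 6, 5, 1] = (1 8)(5 7)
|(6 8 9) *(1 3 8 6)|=|(1 3 8 9)|=4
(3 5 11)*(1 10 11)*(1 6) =[0, 10, 2, 5, 4, 6, 1, 7, 8, 9, 11, 3] =(1 10 11 3 5 6)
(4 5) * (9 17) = (4 5)(9 17) = [0, 1, 2, 3, 5, 4, 6, 7, 8, 17, 10, 11, 12, 13, 14, 15, 16, 9]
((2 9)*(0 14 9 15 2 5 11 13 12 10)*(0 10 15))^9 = [0, 1, 2, 3, 4, 5, 6, 7, 8, 9, 10, 11, 12, 13, 14, 15] = (15)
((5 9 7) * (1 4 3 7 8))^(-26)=[0, 3, 2, 5, 7, 8, 6, 9, 4, 1]=(1 3 5 8 4 7 9)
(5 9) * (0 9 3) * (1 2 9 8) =(0 8 1 2 9 5 3) =[8, 2, 9, 0, 4, 3, 6, 7, 1, 5]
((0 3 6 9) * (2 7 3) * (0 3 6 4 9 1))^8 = (0 6 2 1 7)(3 9 4) = [6, 7, 1, 9, 3, 5, 2, 0, 8, 4]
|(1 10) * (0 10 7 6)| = 5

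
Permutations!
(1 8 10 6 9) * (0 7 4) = (0 7 4)(1 8 10 6 9) = [7, 8, 2, 3, 0, 5, 9, 4, 10, 1, 6]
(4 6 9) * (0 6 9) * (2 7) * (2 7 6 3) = (0 3 2 6)(4 9) = [3, 1, 6, 2, 9, 5, 0, 7, 8, 4]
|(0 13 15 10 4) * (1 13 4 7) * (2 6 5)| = |(0 4)(1 13 15 10 7)(2 6 5)| = 30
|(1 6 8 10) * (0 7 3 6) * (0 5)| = |(0 7 3 6 8 10 1 5)| = 8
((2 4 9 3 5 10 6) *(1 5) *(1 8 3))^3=(1 6 9 10 4 5 2)(3 8)=[0, 6, 1, 8, 5, 2, 9, 7, 3, 10, 4]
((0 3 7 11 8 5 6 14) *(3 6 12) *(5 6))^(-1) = (0 14 6 8 11 7 3 12 5) = [14, 1, 2, 12, 4, 0, 8, 3, 11, 9, 10, 7, 5, 13, 6]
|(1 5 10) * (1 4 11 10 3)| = |(1 5 3)(4 11 10)| = 3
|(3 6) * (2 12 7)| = 6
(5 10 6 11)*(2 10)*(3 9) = (2 10 6 11 5)(3 9) = [0, 1, 10, 9, 4, 2, 11, 7, 8, 3, 6, 5]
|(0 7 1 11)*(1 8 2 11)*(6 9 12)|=15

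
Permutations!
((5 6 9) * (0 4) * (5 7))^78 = (5 9)(6 7) = [0, 1, 2, 3, 4, 9, 7, 6, 8, 5]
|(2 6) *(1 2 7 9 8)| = |(1 2 6 7 9 8)| = 6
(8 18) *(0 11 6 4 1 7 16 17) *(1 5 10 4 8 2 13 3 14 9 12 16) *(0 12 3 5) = (0 11 6 8 18 2 13 5 10 4)(1 7)(3 14 9)(12 16 17) = [11, 7, 13, 14, 0, 10, 8, 1, 18, 3, 4, 6, 16, 5, 9, 15, 17, 12, 2]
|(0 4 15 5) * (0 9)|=5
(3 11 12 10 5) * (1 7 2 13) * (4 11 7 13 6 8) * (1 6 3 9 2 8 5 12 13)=(2 3 7 8 4 11 13 6 5 9)(10 12)=[0, 1, 3, 7, 11, 9, 5, 8, 4, 2, 12, 13, 10, 6]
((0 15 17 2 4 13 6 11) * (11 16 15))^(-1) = [11, 1, 17, 3, 2, 5, 13, 7, 8, 9, 10, 0, 12, 4, 14, 16, 6, 15] = (0 11)(2 17 15 16 6 13 4)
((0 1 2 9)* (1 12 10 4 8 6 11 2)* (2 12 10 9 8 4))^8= [0, 1, 2, 3, 4, 5, 6, 7, 8, 9, 10, 11, 12]= (12)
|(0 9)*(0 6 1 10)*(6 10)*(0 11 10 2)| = 6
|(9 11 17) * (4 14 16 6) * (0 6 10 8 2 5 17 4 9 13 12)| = |(0 6 9 11 4 14 16 10 8 2 5 17 13 12)| = 14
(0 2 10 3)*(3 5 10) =(0 2 3)(5 10) =[2, 1, 3, 0, 4, 10, 6, 7, 8, 9, 5]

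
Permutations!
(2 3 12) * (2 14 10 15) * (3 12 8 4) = (2 12 14 10 15)(3 8 4) = [0, 1, 12, 8, 3, 5, 6, 7, 4, 9, 15, 11, 14, 13, 10, 2]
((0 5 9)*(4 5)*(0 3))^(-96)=[3, 1, 2, 9, 0, 4, 6, 7, 8, 5]=(0 3 9 5 4)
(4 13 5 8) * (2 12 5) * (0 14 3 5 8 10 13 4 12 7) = [14, 1, 7, 5, 4, 10, 6, 0, 12, 9, 13, 11, 8, 2, 3] = (0 14 3 5 10 13 2 7)(8 12)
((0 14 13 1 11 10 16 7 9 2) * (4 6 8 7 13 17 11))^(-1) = [2, 13, 9, 3, 1, 5, 4, 8, 6, 7, 11, 17, 12, 16, 0, 15, 10, 14] = (0 2 9 7 8 6 4 1 13 16 10 11 17 14)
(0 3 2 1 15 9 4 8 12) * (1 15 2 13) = (0 3 13 1 2 15 9 4 8 12) = [3, 2, 15, 13, 8, 5, 6, 7, 12, 4, 10, 11, 0, 1, 14, 9]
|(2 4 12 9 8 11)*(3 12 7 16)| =9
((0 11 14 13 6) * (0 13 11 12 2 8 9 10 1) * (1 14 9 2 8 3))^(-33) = (0 2)(1 8)(3 12)(6 13)(9 11 14 10) = [2, 8, 0, 12, 4, 5, 13, 7, 1, 11, 9, 14, 3, 6, 10]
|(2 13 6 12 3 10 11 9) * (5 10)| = 9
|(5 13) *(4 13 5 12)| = |(4 13 12)| = 3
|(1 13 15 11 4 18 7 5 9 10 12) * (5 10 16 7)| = |(1 13 15 11 4 18 5 9 16 7 10 12)| = 12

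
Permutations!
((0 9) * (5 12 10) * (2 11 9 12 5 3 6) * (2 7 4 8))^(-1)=(0 9 11 2 8 4 7 6 3 10 12)=[9, 1, 8, 10, 7, 5, 3, 6, 4, 11, 12, 2, 0]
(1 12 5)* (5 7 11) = (1 12 7 11 5) = [0, 12, 2, 3, 4, 1, 6, 11, 8, 9, 10, 5, 7]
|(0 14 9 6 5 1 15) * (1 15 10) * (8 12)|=|(0 14 9 6 5 15)(1 10)(8 12)|=6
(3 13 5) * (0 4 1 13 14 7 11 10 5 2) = (0 4 1 13 2)(3 14 7 11 10 5) = [4, 13, 0, 14, 1, 3, 6, 11, 8, 9, 5, 10, 12, 2, 7]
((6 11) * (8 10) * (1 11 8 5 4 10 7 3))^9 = [0, 8, 2, 6, 4, 5, 3, 11, 1, 9, 10, 7] = (1 8)(3 6)(7 11)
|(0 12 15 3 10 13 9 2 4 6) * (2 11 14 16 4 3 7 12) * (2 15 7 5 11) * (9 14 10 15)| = |(0 9 2 3 15 5 11 10 13 14 16 4 6)(7 12)| = 26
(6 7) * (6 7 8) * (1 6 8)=(8)(1 6)=[0, 6, 2, 3, 4, 5, 1, 7, 8]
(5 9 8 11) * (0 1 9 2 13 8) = (0 1 9)(2 13 8 11 5) = [1, 9, 13, 3, 4, 2, 6, 7, 11, 0, 10, 5, 12, 8]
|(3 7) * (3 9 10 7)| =|(7 9 10)| =3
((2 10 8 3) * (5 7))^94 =(2 8)(3 10) =[0, 1, 8, 10, 4, 5, 6, 7, 2, 9, 3]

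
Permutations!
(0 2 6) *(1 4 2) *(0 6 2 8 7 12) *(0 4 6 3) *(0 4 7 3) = (0 1 6)(3 4 8)(7 12) = [1, 6, 2, 4, 8, 5, 0, 12, 3, 9, 10, 11, 7]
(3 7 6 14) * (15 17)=(3 7 6 14)(15 17)=[0, 1, 2, 7, 4, 5, 14, 6, 8, 9, 10, 11, 12, 13, 3, 17, 16, 15]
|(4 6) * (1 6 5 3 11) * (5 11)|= |(1 6 4 11)(3 5)|= 4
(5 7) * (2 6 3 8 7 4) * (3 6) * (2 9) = (2 3 8 7 5 4 9) = [0, 1, 3, 8, 9, 4, 6, 5, 7, 2]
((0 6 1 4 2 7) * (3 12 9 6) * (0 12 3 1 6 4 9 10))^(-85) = (0 4 12 1 2 10 9 7) = [4, 2, 10, 3, 12, 5, 6, 0, 8, 7, 9, 11, 1]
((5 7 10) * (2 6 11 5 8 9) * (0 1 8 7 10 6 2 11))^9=(11)=[0, 1, 2, 3, 4, 5, 6, 7, 8, 9, 10, 11]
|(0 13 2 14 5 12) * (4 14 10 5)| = 6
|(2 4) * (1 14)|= |(1 14)(2 4)|= 2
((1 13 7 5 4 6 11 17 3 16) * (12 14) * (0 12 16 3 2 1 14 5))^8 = (0 1 11 5 7 2 6 12 13 17 4) = [1, 11, 6, 3, 0, 7, 12, 2, 8, 9, 10, 5, 13, 17, 14, 15, 16, 4]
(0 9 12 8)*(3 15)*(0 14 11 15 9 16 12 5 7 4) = (0 16 12 8 14 11 15 3 9 5 7 4) = [16, 1, 2, 9, 0, 7, 6, 4, 14, 5, 10, 15, 8, 13, 11, 3, 12]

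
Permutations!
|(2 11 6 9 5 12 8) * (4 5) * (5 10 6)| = 20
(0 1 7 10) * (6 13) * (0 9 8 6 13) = (13)(0 1 7 10 9 8 6) = [1, 7, 2, 3, 4, 5, 0, 10, 6, 8, 9, 11, 12, 13]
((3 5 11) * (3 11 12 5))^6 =(12) =[0, 1, 2, 3, 4, 5, 6, 7, 8, 9, 10, 11, 12]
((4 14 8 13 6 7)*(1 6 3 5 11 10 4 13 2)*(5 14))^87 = [0, 2, 8, 13, 10, 4, 1, 6, 14, 9, 11, 5, 12, 7, 3] = (1 2 8 14 3 13 7 6)(4 10 11 5)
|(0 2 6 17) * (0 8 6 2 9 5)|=3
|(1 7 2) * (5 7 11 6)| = |(1 11 6 5 7 2)| = 6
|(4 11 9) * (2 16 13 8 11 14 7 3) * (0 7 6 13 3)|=42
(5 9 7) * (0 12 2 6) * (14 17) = [12, 1, 6, 3, 4, 9, 0, 5, 8, 7, 10, 11, 2, 13, 17, 15, 16, 14] = (0 12 2 6)(5 9 7)(14 17)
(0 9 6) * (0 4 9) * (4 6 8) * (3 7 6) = (3 7 6)(4 9 8) = [0, 1, 2, 7, 9, 5, 3, 6, 4, 8]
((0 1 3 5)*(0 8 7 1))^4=(1 7 8 5 3)=[0, 7, 2, 1, 4, 3, 6, 8, 5]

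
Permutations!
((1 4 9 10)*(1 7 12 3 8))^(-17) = (1 8 3 12 7 10 9 4) = [0, 8, 2, 12, 1, 5, 6, 10, 3, 4, 9, 11, 7]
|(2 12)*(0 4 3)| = |(0 4 3)(2 12)| = 6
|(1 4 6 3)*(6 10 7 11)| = |(1 4 10 7 11 6 3)| = 7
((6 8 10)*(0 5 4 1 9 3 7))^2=[4, 3, 2, 0, 9, 1, 10, 5, 6, 7, 8]=(0 4 9 7 5 1 3)(6 10 8)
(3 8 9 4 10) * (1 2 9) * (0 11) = (0 11)(1 2 9 4 10 3 8) = [11, 2, 9, 8, 10, 5, 6, 7, 1, 4, 3, 0]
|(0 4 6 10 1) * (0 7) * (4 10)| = 4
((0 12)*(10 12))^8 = (0 12 10) = [12, 1, 2, 3, 4, 5, 6, 7, 8, 9, 0, 11, 10]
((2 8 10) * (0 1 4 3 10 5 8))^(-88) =(0 4 10)(1 3 2) =[4, 3, 1, 2, 10, 5, 6, 7, 8, 9, 0]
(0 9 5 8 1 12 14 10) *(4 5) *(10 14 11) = (14)(0 9 4 5 8 1 12 11 10) = [9, 12, 2, 3, 5, 8, 6, 7, 1, 4, 0, 10, 11, 13, 14]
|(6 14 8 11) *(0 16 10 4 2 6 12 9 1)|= 12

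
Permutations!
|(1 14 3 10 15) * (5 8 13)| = 15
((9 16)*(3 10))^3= (3 10)(9 16)= [0, 1, 2, 10, 4, 5, 6, 7, 8, 16, 3, 11, 12, 13, 14, 15, 9]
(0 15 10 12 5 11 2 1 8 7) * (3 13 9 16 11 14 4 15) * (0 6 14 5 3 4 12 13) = (0 4 15 10 13 9 16 11 2 1 8 7 6 14 12 3) = [4, 8, 1, 0, 15, 5, 14, 6, 7, 16, 13, 2, 3, 9, 12, 10, 11]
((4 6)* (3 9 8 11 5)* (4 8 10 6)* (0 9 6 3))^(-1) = (0 5 11 8 6 3 10 9) = [5, 1, 2, 10, 4, 11, 3, 7, 6, 0, 9, 8]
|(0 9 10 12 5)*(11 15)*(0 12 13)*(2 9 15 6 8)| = 18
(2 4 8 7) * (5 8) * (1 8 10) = (1 8 7 2 4 5 10) = [0, 8, 4, 3, 5, 10, 6, 2, 7, 9, 1]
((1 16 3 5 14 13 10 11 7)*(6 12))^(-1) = (1 7 11 10 13 14 5 3 16)(6 12) = [0, 7, 2, 16, 4, 3, 12, 11, 8, 9, 13, 10, 6, 14, 5, 15, 1]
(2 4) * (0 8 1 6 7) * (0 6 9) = [8, 9, 4, 3, 2, 5, 7, 6, 1, 0] = (0 8 1 9)(2 4)(6 7)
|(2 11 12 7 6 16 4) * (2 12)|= |(2 11)(4 12 7 6 16)|= 10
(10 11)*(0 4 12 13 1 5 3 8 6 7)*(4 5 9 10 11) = (0 5 3 8 6 7)(1 9 10 4 12 13) = [5, 9, 2, 8, 12, 3, 7, 0, 6, 10, 4, 11, 13, 1]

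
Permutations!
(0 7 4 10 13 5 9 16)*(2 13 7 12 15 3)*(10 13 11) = (0 12 15 3 2 11 10 7 4 13 5 9 16) = [12, 1, 11, 2, 13, 9, 6, 4, 8, 16, 7, 10, 15, 5, 14, 3, 0]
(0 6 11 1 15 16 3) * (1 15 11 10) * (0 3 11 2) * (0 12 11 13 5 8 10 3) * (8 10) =[6, 2, 12, 0, 4, 10, 3, 7, 8, 9, 1, 15, 11, 5, 14, 16, 13] =(0 6 3)(1 2 12 11 15 16 13 5 10)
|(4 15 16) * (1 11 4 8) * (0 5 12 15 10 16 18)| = 30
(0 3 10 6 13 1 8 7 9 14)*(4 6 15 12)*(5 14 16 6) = (0 3 10 15 12 4 5 14)(1 8 7 9 16 6 13) = [3, 8, 2, 10, 5, 14, 13, 9, 7, 16, 15, 11, 4, 1, 0, 12, 6]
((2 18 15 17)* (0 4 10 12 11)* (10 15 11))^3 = (0 17 11 15 18 4 2)(10 12) = [17, 1, 0, 3, 2, 5, 6, 7, 8, 9, 12, 15, 10, 13, 14, 18, 16, 11, 4]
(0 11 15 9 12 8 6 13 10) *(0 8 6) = (0 11 15 9 12 6 13 10 8) = [11, 1, 2, 3, 4, 5, 13, 7, 0, 12, 8, 15, 6, 10, 14, 9]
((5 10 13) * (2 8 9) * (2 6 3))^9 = (13)(2 3 6 9 8) = [0, 1, 3, 6, 4, 5, 9, 7, 2, 8, 10, 11, 12, 13]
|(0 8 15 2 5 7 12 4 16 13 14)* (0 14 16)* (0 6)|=|(0 8 15 2 5 7 12 4 6)(13 16)|=18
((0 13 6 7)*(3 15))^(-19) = (0 13 6 7)(3 15) = [13, 1, 2, 15, 4, 5, 7, 0, 8, 9, 10, 11, 12, 6, 14, 3]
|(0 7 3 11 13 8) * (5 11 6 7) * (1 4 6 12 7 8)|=|(0 5 11 13 1 4 6 8)(3 12 7)|=24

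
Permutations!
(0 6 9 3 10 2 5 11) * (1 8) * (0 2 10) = (0 6 9 3)(1 8)(2 5 11) = [6, 8, 5, 0, 4, 11, 9, 7, 1, 3, 10, 2]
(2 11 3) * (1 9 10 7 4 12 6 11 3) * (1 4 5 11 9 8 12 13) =(1 8 12 6 9 10 7 5 11 4 13)(2 3) =[0, 8, 3, 2, 13, 11, 9, 5, 12, 10, 7, 4, 6, 1]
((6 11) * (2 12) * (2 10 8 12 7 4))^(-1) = (2 4 7)(6 11)(8 10 12) = [0, 1, 4, 3, 7, 5, 11, 2, 10, 9, 12, 6, 8]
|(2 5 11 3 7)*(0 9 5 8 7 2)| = |(0 9 5 11 3 2 8 7)| = 8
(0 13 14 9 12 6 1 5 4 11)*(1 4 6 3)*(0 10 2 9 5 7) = (0 13 14 5 6 4 11 10 2 9 12 3 1 7) = [13, 7, 9, 1, 11, 6, 4, 0, 8, 12, 2, 10, 3, 14, 5]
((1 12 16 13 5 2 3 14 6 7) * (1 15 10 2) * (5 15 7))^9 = [0, 6, 15, 10, 4, 14, 3, 7, 8, 9, 13, 11, 5, 12, 2, 16, 1] = (1 6 3 10 13 12 5 14 2 15 16)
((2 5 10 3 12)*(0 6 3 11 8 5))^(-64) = [6, 1, 0, 12, 4, 5, 3, 7, 8, 9, 10, 11, 2] = (0 6 3 12 2)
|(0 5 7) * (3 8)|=|(0 5 7)(3 8)|=6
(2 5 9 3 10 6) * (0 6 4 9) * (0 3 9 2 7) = (0 6 7)(2 5 3 10 4) = [6, 1, 5, 10, 2, 3, 7, 0, 8, 9, 4]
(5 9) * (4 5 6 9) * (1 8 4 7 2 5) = (1 8 4)(2 5 7)(6 9) = [0, 8, 5, 3, 1, 7, 9, 2, 4, 6]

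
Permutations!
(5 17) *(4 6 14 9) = (4 6 14 9)(5 17) = [0, 1, 2, 3, 6, 17, 14, 7, 8, 4, 10, 11, 12, 13, 9, 15, 16, 5]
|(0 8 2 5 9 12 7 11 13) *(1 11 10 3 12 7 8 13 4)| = 24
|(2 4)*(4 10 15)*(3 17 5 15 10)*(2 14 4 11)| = 6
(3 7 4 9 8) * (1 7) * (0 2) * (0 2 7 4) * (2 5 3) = (0 7)(1 4 9 8 2 5 3) = [7, 4, 5, 1, 9, 3, 6, 0, 2, 8]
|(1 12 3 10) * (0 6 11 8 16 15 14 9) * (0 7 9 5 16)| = |(0 6 11 8)(1 12 3 10)(5 16 15 14)(7 9)| = 4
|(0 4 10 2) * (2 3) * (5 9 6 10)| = 8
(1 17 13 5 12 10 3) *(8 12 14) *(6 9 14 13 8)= (1 17 8 12 10 3)(5 13)(6 9 14)= [0, 17, 2, 1, 4, 13, 9, 7, 12, 14, 3, 11, 10, 5, 6, 15, 16, 8]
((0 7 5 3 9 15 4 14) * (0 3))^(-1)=[5, 1, 2, 14, 15, 7, 6, 0, 8, 3, 10, 11, 12, 13, 4, 9]=(0 5 7)(3 14 4 15 9)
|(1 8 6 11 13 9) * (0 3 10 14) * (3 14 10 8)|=14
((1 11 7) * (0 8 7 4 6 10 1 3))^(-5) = [3, 1, 2, 7, 4, 5, 6, 8, 0, 9, 10, 11] = (11)(0 3 7 8)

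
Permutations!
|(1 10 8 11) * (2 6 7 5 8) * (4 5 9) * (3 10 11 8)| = 8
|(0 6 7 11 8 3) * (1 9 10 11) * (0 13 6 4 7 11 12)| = |(0 4 7 1 9 10 12)(3 13 6 11 8)| = 35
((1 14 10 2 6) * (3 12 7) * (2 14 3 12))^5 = (1 3 2 6)(7 12)(10 14) = [0, 3, 6, 2, 4, 5, 1, 12, 8, 9, 14, 11, 7, 13, 10]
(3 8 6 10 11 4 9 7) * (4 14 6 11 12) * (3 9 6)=(3 8 11 14)(4 6 10 12)(7 9)=[0, 1, 2, 8, 6, 5, 10, 9, 11, 7, 12, 14, 4, 13, 3]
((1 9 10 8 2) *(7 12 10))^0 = [0, 1, 2, 3, 4, 5, 6, 7, 8, 9, 10, 11, 12] = (12)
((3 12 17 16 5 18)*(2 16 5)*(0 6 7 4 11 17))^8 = (0 3 5 11 7)(4 6 12 18 17) = [3, 1, 2, 5, 6, 11, 12, 0, 8, 9, 10, 7, 18, 13, 14, 15, 16, 4, 17]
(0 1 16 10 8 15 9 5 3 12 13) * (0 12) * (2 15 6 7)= (0 1 16 10 8 6 7 2 15 9 5 3)(12 13)= [1, 16, 15, 0, 4, 3, 7, 2, 6, 5, 8, 11, 13, 12, 14, 9, 10]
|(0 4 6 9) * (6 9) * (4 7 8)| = |(0 7 8 4 9)| = 5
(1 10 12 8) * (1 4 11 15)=(1 10 12 8 4 11 15)=[0, 10, 2, 3, 11, 5, 6, 7, 4, 9, 12, 15, 8, 13, 14, 1]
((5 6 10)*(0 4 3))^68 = (0 3 4)(5 10 6) = [3, 1, 2, 4, 0, 10, 5, 7, 8, 9, 6]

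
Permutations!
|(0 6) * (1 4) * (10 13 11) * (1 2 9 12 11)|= |(0 6)(1 4 2 9 12 11 10 13)|= 8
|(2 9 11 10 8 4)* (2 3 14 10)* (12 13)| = |(2 9 11)(3 14 10 8 4)(12 13)| = 30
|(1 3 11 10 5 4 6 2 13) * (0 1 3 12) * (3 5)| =15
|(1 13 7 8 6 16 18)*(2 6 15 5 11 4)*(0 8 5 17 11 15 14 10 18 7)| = 63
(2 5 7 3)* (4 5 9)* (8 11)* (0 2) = (0 2 9 4 5 7 3)(8 11) = [2, 1, 9, 0, 5, 7, 6, 3, 11, 4, 10, 8]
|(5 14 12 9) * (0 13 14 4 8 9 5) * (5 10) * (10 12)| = 8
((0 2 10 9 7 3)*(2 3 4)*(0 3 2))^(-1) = (0 4 7 9 10 2) = [4, 1, 0, 3, 7, 5, 6, 9, 8, 10, 2]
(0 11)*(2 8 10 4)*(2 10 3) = (0 11)(2 8 3)(4 10) = [11, 1, 8, 2, 10, 5, 6, 7, 3, 9, 4, 0]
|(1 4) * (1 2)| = 3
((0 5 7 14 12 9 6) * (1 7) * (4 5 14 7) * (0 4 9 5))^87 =(0 4 6 9 1 5 12 14) =[4, 5, 2, 3, 6, 12, 9, 7, 8, 1, 10, 11, 14, 13, 0]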